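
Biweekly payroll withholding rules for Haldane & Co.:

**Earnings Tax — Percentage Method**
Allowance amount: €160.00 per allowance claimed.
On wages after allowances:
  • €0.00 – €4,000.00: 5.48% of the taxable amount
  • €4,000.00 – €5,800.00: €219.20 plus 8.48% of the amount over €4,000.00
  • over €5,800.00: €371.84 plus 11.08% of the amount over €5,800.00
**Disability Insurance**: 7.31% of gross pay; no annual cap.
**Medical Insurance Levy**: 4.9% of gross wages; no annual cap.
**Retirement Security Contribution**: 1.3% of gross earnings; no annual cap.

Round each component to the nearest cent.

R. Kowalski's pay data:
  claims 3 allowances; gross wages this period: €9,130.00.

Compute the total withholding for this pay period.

Earnings Tax: taxable = €9,130.00 − 3×€160.00 = €8,650.00
  €371.84 + 11.08% × (€8,650.00 − €5,800.00) = €371.84 + 11.08% × €2,850.00 = €687.62
Disability Insurance: 7.31% × €9,130.00 = €667.40
Medical Insurance Levy: 4.9% × €9,130.00 = €447.37
Retirement Security Contribution: 1.3% × €9,130.00 = €118.69
Total: €687.62 + €667.40 + €447.37 + €118.69 = €1,921.08

€1,921.08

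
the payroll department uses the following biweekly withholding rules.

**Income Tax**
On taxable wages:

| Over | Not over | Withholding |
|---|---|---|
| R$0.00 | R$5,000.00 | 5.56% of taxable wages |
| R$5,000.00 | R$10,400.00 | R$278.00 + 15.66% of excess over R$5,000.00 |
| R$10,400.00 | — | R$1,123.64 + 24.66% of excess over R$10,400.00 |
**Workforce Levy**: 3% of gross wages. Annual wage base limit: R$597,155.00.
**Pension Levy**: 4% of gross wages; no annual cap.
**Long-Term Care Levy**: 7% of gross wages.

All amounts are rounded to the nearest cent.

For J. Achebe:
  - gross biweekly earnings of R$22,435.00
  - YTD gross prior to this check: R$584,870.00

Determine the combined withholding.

R$6,927.87

Income Tax: taxable = R$22,435.00
  R$1,123.64 + 24.66% × (R$22,435.00 − R$10,400.00) = R$1,123.64 + 24.66% × R$12,035.00 = R$4,091.47
Workforce Levy: cap R$597,155.00 − YTD R$584,870.00 = R$12,285.00 subject; 3% × R$12,285.00 = R$368.55
Pension Levy: 4% × R$22,435.00 = R$897.40
Long-Term Care Levy: 7% × R$22,435.00 = R$1,570.45
Total: R$4,091.47 + R$368.55 + R$897.40 + R$1,570.45 = R$6,927.87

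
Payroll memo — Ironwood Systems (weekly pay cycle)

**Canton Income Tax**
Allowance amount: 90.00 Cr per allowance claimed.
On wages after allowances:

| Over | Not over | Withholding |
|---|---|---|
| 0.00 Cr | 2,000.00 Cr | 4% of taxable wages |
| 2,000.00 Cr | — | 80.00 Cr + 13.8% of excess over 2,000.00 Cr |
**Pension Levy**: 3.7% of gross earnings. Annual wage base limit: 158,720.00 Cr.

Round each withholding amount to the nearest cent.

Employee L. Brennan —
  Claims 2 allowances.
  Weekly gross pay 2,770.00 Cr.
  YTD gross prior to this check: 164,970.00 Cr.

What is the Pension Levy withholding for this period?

Pension Levy: YTD 164,970.00 Cr ≥ cap 158,720.00 Cr → 0.00 Cr

0.00 Cr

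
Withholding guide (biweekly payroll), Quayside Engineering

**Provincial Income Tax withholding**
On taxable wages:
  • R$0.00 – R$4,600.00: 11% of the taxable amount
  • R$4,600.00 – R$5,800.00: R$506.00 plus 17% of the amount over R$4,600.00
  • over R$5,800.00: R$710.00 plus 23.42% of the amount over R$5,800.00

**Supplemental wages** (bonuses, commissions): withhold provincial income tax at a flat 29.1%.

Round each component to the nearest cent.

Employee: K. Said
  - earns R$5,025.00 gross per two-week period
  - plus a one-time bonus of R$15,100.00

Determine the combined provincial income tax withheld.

R$4,972.35

Provincial Income Tax: taxable = R$5,025.00
  R$506.00 + 17% × (R$5,025.00 − R$4,600.00) = R$506.00 + 17% × R$425.00 = R$578.25
Supplemental (29.1% flat on bonus): 29.1% × R$15,100.00 = R$4,394.10
Total provincial income tax: R$578.25 + R$4,394.10 = R$4,972.35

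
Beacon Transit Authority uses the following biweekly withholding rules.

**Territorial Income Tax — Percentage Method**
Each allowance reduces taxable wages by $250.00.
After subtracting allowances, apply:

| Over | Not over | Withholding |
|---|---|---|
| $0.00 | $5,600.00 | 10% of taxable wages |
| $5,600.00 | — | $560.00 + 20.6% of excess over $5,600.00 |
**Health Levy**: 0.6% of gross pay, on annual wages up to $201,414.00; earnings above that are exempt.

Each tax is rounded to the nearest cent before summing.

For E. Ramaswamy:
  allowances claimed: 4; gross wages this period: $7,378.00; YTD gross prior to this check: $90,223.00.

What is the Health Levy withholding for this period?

$44.27

Health Levy: 0.6% × $7,378.00 = $44.27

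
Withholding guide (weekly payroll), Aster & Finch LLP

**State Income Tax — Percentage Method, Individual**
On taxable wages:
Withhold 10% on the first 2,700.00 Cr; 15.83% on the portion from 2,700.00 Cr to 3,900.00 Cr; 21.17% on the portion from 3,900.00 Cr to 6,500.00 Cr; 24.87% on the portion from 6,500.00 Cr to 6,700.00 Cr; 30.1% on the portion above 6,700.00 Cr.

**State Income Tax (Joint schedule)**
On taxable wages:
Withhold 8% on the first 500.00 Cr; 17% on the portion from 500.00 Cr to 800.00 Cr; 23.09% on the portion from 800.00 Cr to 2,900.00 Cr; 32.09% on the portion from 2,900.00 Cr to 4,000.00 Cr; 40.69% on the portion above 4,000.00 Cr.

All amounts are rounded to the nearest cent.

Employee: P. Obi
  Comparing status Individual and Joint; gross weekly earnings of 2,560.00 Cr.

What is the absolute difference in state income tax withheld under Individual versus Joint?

241.38 Cr

State Income Tax (Individual): taxable = 2,560.00 Cr
  10% × 2,560.00 Cr = 256.00 Cr
State Income Tax (Joint): taxable = 2,560.00 Cr
  91.00 Cr + 23.09% × (2,560.00 Cr − 800.00 Cr) = 91.00 Cr + 23.09% × 1,760.00 Cr = 497.38 Cr
Difference: |256.00 Cr − 497.38 Cr| = 241.38 Cr (higher under Joint)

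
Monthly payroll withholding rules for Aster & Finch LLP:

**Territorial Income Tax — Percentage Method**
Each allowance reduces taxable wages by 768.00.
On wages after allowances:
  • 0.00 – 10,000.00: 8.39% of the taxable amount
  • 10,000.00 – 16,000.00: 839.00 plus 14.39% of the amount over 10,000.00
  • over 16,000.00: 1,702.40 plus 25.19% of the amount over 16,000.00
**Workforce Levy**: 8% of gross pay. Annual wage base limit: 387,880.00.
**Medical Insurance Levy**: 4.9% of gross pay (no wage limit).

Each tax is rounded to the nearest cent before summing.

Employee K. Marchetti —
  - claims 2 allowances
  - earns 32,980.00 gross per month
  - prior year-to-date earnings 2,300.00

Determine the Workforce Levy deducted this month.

Workforce Levy: 8% × 32,980.00 = 2,638.40

2,638.40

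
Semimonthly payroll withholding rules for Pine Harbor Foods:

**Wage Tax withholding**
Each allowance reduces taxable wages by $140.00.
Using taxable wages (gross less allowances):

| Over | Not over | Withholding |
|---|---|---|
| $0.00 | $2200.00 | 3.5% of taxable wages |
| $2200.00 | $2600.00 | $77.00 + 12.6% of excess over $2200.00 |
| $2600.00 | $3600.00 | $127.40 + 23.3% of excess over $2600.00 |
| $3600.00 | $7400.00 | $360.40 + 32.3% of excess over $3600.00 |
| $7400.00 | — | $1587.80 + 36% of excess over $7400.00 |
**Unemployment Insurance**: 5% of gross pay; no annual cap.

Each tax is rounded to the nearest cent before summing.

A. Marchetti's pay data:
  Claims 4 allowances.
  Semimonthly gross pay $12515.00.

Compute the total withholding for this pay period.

$3853.35

Wage Tax: taxable = $12515.00 − 4×$140.00 = $11955.00
  $1587.80 + 36% × ($11955.00 − $7400.00) = $1587.80 + 36% × $4555.00 = $3227.60
Unemployment Insurance: 5% × $12515.00 = $625.75
Total: $3227.60 + $625.75 = $3853.35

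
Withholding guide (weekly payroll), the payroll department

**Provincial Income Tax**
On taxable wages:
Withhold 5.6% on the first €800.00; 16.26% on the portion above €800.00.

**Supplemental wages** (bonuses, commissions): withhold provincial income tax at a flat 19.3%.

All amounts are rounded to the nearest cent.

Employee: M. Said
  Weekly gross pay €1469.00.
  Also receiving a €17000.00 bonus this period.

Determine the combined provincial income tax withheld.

€3434.58

Provincial Income Tax: taxable = €1469.00
  €44.80 + 16.26% × (€1469.00 − €800.00) = €44.80 + 16.26% × €669.00 = €153.58
Supplemental (19.3% flat on bonus): 19.3% × €17000.00 = €3281.00
Total provincial income tax: €153.58 + €3281.00 = €3434.58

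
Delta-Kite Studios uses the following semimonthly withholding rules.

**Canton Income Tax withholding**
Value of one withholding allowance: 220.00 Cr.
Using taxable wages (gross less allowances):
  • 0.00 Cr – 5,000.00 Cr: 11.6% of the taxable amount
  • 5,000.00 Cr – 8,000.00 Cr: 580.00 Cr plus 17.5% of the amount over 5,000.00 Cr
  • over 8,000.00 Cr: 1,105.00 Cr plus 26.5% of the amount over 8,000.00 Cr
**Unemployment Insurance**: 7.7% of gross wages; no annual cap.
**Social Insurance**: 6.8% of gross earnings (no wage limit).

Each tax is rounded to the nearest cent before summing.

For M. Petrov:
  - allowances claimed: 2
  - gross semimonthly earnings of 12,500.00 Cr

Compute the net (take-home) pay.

8,506.60 Cr

Canton Income Tax: taxable = 12,500.00 Cr − 2×220.00 Cr = 12,060.00 Cr
  1,105.00 Cr + 26.5% × (12,060.00 Cr − 8,000.00 Cr) = 1,105.00 Cr + 26.5% × 4,060.00 Cr = 2,180.90 Cr
Unemployment Insurance: 7.7% × 12,500.00 Cr = 962.50 Cr
Social Insurance: 6.8% × 12,500.00 Cr = 850.00 Cr
Total withheld: 2,180.90 Cr + 962.50 Cr + 850.00 Cr = 3,993.40 Cr
Net pay: 12,500.00 Cr − 3,993.40 Cr = 8,506.60 Cr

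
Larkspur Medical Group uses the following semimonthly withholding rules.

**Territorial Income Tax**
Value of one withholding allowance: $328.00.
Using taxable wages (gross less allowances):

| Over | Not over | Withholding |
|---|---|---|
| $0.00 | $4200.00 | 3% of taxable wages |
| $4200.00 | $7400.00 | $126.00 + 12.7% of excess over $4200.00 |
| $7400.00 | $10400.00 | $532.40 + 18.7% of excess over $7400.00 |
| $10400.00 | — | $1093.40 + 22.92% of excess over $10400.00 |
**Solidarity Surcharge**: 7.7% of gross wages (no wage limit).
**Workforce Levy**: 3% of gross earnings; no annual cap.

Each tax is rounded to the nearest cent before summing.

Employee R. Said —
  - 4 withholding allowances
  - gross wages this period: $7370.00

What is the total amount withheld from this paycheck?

$1150.56

Territorial Income Tax: taxable = $7370.00 − 4×$328.00 = $6058.00
  $126.00 + 12.7% × ($6058.00 − $4200.00) = $126.00 + 12.7% × $1858.00 = $361.97
Solidarity Surcharge: 7.7% × $7370.00 = $567.49
Workforce Levy: 3% × $7370.00 = $221.10
Total: $361.97 + $567.49 + $221.10 = $1150.56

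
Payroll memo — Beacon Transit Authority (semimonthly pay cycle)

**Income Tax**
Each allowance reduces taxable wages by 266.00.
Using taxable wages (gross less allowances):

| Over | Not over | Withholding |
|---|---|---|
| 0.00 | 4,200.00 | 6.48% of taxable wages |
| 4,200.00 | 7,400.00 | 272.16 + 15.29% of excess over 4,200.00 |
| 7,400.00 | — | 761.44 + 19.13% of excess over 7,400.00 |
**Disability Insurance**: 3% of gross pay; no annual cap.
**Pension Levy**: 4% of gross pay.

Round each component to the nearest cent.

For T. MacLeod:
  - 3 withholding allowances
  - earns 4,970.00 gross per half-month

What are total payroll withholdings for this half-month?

Income Tax: taxable = 4,970.00 − 3×266.00 = 4,172.00
  6.48% × 4,172.00 = 270.35
Disability Insurance: 3% × 4,970.00 = 149.10
Pension Levy: 4% × 4,970.00 = 198.80
Total: 270.35 + 149.10 + 198.80 = 618.25

618.25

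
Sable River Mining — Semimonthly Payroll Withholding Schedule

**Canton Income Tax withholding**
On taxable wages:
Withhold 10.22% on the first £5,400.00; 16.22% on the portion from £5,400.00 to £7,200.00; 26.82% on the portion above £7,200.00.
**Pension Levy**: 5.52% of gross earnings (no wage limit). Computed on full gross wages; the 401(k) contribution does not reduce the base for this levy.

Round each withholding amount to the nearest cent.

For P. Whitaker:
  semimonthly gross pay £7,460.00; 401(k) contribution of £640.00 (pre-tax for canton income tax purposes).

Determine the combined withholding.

Canton Income Tax: taxable = £7,460.00 − £640.00 = £6,820.00
  £551.88 + 16.22% × (£6,820.00 − £5,400.00) = £551.88 + 16.22% × £1,420.00 = £782.20
Pension Levy: 5.52% × £7,460.00 = £411.79
Total: £782.20 + £411.79 = £1,193.99

£1,193.99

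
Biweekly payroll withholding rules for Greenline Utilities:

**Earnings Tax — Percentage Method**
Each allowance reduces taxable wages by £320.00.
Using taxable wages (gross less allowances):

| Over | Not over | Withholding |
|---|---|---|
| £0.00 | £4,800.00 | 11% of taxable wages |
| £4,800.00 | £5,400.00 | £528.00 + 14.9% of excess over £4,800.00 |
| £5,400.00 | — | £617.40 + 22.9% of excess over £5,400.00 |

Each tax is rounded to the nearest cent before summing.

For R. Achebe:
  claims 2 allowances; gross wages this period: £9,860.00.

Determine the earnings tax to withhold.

£1,492.18

Earnings Tax: taxable = £9,860.00 − 2×£320.00 = £9,220.00
  £617.40 + 22.9% × (£9,220.00 − £5,400.00) = £617.40 + 22.9% × £3,820.00 = £1,492.18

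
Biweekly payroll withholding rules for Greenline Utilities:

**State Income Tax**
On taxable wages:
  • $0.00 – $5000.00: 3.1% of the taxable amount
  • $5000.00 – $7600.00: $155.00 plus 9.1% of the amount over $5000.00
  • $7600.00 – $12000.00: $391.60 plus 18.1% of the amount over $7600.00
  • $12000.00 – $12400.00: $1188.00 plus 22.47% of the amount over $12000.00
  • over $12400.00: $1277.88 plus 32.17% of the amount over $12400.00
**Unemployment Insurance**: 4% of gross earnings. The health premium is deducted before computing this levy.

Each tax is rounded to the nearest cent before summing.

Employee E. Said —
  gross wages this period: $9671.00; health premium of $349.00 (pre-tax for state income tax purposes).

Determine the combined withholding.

State Income Tax: taxable = $9671.00 − $349.00 = $9322.00
  $391.60 + 18.1% × ($9322.00 − $7600.00) = $391.60 + 18.1% × $1722.00 = $703.28
Unemployment Insurance: 4% × $9322.00 = $372.88
Total: $703.28 + $372.88 = $1076.16

$1076.16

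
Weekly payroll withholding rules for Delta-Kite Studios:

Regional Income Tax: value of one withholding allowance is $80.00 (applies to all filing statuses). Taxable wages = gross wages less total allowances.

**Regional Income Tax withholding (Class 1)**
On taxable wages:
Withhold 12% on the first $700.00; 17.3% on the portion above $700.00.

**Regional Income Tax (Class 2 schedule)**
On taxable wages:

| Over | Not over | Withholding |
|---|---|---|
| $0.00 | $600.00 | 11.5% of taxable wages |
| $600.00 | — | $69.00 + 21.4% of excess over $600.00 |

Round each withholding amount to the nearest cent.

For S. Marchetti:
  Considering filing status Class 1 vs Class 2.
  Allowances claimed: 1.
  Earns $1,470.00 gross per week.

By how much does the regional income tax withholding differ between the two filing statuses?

Regional Income Tax (Class 1): taxable = $1,470.00 − 1×$80.00 = $1,390.00
  $84.00 + 17.3% × ($1,390.00 − $700.00) = $84.00 + 17.3% × $690.00 = $203.37
Regional Income Tax (Class 2): taxable = $1,470.00 − 1×$80.00 = $1,390.00
  $69.00 + 21.4% × ($1,390.00 − $600.00) = $69.00 + 21.4% × $790.00 = $238.06
Difference: |$203.37 − $238.06| = $34.69 (higher under Class 2)

$34.69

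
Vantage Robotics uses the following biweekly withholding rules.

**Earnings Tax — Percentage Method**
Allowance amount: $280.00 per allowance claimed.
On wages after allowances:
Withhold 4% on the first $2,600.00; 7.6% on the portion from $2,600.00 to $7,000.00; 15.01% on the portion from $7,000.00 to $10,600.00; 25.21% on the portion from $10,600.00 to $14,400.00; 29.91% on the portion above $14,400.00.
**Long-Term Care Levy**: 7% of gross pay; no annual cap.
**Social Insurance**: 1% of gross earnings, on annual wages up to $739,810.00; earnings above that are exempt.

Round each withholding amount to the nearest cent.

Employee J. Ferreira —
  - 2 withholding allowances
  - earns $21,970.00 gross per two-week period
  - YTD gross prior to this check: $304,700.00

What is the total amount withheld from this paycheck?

$5,791.03

Earnings Tax: taxable = $21,970.00 − 2×$280.00 = $21,410.00
  $1,936.74 + 29.91% × ($21,410.00 − $14,400.00) = $1,936.74 + 29.91% × $7,010.00 = $4,033.43
Long-Term Care Levy: 7% × $21,970.00 = $1,537.90
Social Insurance: 1% × $21,970.00 = $219.70
Total: $4,033.43 + $1,537.90 + $219.70 = $5,791.03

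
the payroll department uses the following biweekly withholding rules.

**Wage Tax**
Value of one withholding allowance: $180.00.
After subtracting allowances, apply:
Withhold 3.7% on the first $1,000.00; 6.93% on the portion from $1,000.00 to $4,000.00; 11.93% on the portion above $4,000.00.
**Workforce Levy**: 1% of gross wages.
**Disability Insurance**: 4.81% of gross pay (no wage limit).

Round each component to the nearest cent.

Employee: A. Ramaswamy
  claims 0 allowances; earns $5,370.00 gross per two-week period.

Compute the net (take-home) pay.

$4,649.66

Wage Tax: taxable = $5,370.00
  $244.90 + 11.93% × ($5,370.00 − $4,000.00) = $244.90 + 11.93% × $1,370.00 = $408.34
Workforce Levy: 1% × $5,370.00 = $53.70
Disability Insurance: 4.81% × $5,370.00 = $258.30
Total withheld: $408.34 + $53.70 + $258.30 = $720.34
Net pay: $5,370.00 − $720.34 = $4,649.66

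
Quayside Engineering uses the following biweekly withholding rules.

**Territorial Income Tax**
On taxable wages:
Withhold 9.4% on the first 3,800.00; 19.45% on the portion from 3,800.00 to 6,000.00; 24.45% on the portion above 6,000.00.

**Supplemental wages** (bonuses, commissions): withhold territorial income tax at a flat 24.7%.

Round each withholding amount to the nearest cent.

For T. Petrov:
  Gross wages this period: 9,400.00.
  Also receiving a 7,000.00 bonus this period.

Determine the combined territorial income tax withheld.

3,345.40

Territorial Income Tax: taxable = 9,400.00
  785.10 + 24.45% × (9,400.00 − 6,000.00) = 785.10 + 24.45% × 3,400.00 = 1,616.40
Supplemental (24.7% flat on bonus): 24.7% × 7,000.00 = 1,729.00
Total territorial income tax: 1,616.40 + 1,729.00 = 3,345.40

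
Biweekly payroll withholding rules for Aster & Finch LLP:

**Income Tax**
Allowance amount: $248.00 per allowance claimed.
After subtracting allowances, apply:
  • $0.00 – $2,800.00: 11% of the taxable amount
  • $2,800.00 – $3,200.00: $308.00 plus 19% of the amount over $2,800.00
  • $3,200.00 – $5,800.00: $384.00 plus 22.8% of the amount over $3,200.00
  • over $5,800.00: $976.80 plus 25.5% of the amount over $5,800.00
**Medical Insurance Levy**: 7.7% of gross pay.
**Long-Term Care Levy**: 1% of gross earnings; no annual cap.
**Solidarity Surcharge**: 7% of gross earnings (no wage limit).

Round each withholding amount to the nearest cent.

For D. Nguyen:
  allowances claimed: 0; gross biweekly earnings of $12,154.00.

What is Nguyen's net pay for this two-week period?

Income Tax: taxable = $12,154.00
  $976.80 + 25.5% × ($12,154.00 − $5,800.00) = $976.80 + 25.5% × $6,354.00 = $2,597.07
Medical Insurance Levy: 7.7% × $12,154.00 = $935.86
Long-Term Care Levy: 1% × $12,154.00 = $121.54
Solidarity Surcharge: 7% × $12,154.00 = $850.78
Total withheld: $2,597.07 + $935.86 + $121.54 + $850.78 = $4,505.25
Net pay: $12,154.00 − $4,505.25 = $7,648.75

$7,648.75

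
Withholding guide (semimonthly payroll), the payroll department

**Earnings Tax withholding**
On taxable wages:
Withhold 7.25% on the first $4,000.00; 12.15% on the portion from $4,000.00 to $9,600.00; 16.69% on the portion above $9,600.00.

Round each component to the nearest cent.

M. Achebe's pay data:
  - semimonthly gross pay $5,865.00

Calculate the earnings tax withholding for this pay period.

Earnings Tax: taxable = $5,865.00
  $290.00 + 12.15% × ($5,865.00 − $4,000.00) = $290.00 + 12.15% × $1,865.00 = $516.60

$516.60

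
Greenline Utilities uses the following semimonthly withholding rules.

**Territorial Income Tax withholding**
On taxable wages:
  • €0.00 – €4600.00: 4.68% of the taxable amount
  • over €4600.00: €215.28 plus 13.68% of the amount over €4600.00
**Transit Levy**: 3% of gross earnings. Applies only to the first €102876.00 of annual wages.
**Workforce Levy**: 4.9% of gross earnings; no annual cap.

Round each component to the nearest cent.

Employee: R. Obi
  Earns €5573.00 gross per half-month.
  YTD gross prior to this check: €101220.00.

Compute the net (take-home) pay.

€4901.85

Territorial Income Tax: taxable = €5573.00
  €215.28 + 13.68% × (€5573.00 − €4600.00) = €215.28 + 13.68% × €973.00 = €348.39
Transit Levy: cap €102876.00 − YTD €101220.00 = €1656.00 subject; 3% × €1656.00 = €49.68
Workforce Levy: 4.9% × €5573.00 = €273.08
Total withheld: €348.39 + €49.68 + €273.08 = €671.15
Net pay: €5573.00 − €671.15 = €4901.85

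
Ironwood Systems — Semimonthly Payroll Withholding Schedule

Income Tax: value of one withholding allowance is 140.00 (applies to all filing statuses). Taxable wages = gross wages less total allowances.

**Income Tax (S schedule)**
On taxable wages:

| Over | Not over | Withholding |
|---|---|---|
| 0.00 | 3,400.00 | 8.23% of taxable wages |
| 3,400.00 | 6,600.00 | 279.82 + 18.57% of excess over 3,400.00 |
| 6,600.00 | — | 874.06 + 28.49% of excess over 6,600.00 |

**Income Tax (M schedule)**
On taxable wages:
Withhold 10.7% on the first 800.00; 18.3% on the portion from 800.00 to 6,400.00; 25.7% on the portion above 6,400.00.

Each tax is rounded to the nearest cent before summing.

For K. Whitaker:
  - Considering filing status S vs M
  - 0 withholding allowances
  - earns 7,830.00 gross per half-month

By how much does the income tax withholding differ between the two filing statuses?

Income Tax (S): taxable = 7,830.00
  874.06 + 28.49% × (7,830.00 − 6,600.00) = 874.06 + 28.49% × 1,230.00 = 1,224.49
Income Tax (M): taxable = 7,830.00
  1,110.40 + 25.7% × (7,830.00 − 6,400.00) = 1,110.40 + 25.7% × 1,430.00 = 1,477.91
Difference: |1,224.49 − 1,477.91| = 253.42 (higher under M)

253.42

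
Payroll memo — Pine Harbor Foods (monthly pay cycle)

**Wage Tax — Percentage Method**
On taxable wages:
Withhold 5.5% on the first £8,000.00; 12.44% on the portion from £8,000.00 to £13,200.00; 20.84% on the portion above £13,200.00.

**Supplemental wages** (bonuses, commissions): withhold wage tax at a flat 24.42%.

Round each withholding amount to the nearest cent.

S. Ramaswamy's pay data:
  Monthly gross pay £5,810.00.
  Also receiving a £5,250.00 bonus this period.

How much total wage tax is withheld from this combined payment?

Wage Tax: taxable = £5,810.00
  5.5% × £5,810.00 = £319.55
Supplemental (24.42% flat on bonus): 24.42% × £5,250.00 = £1,282.05
Total wage tax: £319.55 + £1,282.05 = £1,601.60

£1,601.60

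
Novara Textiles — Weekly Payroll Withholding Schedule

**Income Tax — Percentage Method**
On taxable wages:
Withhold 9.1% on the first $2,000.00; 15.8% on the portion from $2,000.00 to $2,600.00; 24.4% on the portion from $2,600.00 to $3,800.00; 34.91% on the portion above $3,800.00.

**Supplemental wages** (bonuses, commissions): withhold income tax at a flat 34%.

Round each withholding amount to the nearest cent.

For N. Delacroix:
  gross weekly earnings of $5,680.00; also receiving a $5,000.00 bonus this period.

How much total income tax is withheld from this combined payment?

$2,925.91

Income Tax: taxable = $5,680.00
  $569.60 + 34.91% × ($5,680.00 − $3,800.00) = $569.60 + 34.91% × $1,880.00 = $1,225.91
Supplemental (34% flat on bonus): 34% × $5,000.00 = $1,700.00
Total income tax: $1,225.91 + $1,700.00 = $2,925.91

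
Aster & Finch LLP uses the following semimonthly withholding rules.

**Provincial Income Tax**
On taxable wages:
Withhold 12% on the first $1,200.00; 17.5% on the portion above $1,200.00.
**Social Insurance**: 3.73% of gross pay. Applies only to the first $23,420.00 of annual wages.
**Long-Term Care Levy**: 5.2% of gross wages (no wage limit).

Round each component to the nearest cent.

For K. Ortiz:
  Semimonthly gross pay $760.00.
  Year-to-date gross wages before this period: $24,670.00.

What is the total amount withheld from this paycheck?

Provincial Income Tax: taxable = $760.00
  12% × $760.00 = $91.20
Social Insurance: YTD $24,670.00 ≥ cap $23,420.00 → $0.00
Long-Term Care Levy: 5.2% × $760.00 = $39.52
Total: $91.20 + $0.00 + $39.52 = $130.72

$130.72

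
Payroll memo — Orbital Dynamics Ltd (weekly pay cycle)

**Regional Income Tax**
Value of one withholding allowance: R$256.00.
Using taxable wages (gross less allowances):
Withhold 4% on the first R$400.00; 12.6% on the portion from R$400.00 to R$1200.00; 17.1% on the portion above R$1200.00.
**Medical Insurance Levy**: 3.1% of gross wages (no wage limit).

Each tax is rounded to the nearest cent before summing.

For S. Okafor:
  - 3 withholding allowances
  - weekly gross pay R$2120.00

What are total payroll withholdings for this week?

R$208.51

Regional Income Tax: taxable = R$2120.00 − 3×R$256.00 = R$1352.00
  R$116.80 + 17.1% × (R$1352.00 − R$1200.00) = R$116.80 + 17.1% × R$152.00 = R$142.79
Medical Insurance Levy: 3.1% × R$2120.00 = R$65.72
Total: R$142.79 + R$65.72 = R$208.51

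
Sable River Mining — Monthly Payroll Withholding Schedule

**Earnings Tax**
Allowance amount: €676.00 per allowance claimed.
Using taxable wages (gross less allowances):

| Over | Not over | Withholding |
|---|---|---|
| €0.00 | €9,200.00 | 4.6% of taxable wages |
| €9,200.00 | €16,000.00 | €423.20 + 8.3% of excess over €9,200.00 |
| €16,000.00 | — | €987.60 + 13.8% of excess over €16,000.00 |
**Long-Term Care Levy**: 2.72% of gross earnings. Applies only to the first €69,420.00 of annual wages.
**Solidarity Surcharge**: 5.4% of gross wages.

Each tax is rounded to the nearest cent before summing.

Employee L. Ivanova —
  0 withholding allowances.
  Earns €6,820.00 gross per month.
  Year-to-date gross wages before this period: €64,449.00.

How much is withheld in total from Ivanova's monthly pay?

Earnings Tax: taxable = €6,820.00
  4.6% × €6,820.00 = €313.72
Long-Term Care Levy: cap €69,420.00 − YTD €64,449.00 = €4,971.00 subject; 2.72% × €4,971.00 = €135.21
Solidarity Surcharge: 5.4% × €6,820.00 = €368.28
Total: €313.72 + €135.21 + €368.28 = €817.21

€817.21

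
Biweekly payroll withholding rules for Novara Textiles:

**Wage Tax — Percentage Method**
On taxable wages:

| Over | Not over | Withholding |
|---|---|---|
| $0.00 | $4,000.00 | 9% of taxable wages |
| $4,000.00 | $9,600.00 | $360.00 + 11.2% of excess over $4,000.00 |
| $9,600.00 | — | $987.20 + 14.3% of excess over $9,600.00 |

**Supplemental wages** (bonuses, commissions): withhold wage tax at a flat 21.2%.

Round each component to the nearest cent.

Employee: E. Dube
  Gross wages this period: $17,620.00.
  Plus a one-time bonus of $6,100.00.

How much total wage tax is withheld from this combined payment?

$3,427.26

Wage Tax: taxable = $17,620.00
  $987.20 + 14.3% × ($17,620.00 − $9,600.00) = $987.20 + 14.3% × $8,020.00 = $2,134.06
Supplemental (21.2% flat on bonus): 21.2% × $6,100.00 = $1,293.20
Total wage tax: $2,134.06 + $1,293.20 = $3,427.26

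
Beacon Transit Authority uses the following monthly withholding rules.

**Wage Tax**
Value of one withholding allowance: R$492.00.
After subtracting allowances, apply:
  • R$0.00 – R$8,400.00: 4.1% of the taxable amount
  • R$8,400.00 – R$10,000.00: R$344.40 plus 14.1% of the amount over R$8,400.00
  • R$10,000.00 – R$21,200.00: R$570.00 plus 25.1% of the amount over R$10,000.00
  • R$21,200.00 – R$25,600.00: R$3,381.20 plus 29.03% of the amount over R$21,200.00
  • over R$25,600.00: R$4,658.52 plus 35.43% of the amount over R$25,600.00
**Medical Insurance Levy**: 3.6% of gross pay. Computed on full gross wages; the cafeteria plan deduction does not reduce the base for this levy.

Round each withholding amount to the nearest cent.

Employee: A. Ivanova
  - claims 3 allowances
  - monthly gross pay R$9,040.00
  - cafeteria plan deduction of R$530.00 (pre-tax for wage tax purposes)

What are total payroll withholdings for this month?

R$613.83

Wage Tax: taxable = R$9,040.00 − R$530.00 − 3×R$492.00 = R$7,034.00
  4.1% × R$7,034.00 = R$288.39
Medical Insurance Levy: 3.6% × R$9,040.00 = R$325.44
Total: R$288.39 + R$325.44 = R$613.83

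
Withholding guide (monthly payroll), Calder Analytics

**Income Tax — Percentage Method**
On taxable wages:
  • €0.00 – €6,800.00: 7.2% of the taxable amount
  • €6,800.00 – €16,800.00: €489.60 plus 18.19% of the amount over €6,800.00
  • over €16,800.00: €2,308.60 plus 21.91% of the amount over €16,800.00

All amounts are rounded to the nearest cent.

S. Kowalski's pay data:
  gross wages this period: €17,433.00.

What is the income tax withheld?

Income Tax: taxable = €17,433.00
  €2,308.60 + 21.91% × (€17,433.00 − €16,800.00) = €2,308.60 + 21.91% × €633.00 = €2,447.29

€2,447.29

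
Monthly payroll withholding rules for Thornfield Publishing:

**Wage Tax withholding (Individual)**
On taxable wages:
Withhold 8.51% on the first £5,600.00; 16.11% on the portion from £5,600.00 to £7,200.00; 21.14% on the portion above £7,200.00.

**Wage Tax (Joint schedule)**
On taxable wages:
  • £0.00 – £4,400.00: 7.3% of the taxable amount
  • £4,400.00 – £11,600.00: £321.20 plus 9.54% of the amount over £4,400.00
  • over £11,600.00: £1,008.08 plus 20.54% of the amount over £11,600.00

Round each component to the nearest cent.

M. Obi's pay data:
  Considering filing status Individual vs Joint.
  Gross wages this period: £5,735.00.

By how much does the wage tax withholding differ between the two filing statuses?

Wage Tax (Individual): taxable = £5,735.00
  £476.56 + 16.11% × (£5,735.00 − £5,600.00) = £476.56 + 16.11% × £135.00 = £498.31
Wage Tax (Joint): taxable = £5,735.00
  £321.20 + 9.54% × (£5,735.00 − £4,400.00) = £321.20 + 9.54% × £1,335.00 = £448.56
Difference: |£498.31 − £448.56| = £49.75 (higher under Individual)

£49.75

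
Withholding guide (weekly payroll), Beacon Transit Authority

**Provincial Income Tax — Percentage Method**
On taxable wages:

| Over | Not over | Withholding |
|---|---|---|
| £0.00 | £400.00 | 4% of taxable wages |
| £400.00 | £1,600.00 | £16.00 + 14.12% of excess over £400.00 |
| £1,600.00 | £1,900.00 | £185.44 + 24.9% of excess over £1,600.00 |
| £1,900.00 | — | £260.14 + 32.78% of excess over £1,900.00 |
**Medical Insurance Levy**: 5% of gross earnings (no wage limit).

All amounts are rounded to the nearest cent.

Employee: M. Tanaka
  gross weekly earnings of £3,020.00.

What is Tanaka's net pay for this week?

£2,241.72

Provincial Income Tax: taxable = £3,020.00
  £260.14 + 32.78% × (£3,020.00 − £1,900.00) = £260.14 + 32.78% × £1,120.00 = £627.28
Medical Insurance Levy: 5% × £3,020.00 = £151.00
Total withheld: £627.28 + £151.00 = £778.28
Net pay: £3,020.00 − £778.28 = £2,241.72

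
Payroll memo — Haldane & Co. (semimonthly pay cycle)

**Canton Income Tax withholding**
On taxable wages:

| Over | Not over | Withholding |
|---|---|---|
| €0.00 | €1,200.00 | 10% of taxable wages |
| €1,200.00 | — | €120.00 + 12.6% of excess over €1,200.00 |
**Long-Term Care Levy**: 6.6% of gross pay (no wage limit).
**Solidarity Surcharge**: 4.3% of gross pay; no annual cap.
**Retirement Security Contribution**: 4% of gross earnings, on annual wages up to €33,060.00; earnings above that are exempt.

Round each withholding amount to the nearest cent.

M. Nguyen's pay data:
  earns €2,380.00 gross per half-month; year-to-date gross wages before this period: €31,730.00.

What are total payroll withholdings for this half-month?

Canton Income Tax: taxable = €2,380.00
  €120.00 + 12.6% × (€2,380.00 − €1,200.00) = €120.00 + 12.6% × €1,180.00 = €268.68
Long-Term Care Levy: 6.6% × €2,380.00 = €157.08
Solidarity Surcharge: 4.3% × €2,380.00 = €102.34
Retirement Security Contribution: cap €33,060.00 − YTD €31,730.00 = €1,330.00 subject; 4% × €1,330.00 = €53.20
Total: €268.68 + €157.08 + €102.34 + €53.20 = €581.30

€581.30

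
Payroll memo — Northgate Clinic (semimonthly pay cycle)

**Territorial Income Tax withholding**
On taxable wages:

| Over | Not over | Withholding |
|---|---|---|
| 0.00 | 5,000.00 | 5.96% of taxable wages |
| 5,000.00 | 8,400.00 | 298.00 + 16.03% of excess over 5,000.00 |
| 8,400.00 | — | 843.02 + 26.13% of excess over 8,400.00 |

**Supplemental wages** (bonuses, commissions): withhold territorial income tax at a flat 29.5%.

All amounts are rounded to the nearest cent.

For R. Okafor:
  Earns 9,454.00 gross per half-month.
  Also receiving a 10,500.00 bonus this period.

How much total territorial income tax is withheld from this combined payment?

Territorial Income Tax: taxable = 9,454.00
  843.02 + 26.13% × (9,454.00 − 8,400.00) = 843.02 + 26.13% × 1,054.00 = 1,118.43
Supplemental (29.5% flat on bonus): 29.5% × 10,500.00 = 3,097.50
Total territorial income tax: 1,118.43 + 3,097.50 = 4,215.93

4,215.93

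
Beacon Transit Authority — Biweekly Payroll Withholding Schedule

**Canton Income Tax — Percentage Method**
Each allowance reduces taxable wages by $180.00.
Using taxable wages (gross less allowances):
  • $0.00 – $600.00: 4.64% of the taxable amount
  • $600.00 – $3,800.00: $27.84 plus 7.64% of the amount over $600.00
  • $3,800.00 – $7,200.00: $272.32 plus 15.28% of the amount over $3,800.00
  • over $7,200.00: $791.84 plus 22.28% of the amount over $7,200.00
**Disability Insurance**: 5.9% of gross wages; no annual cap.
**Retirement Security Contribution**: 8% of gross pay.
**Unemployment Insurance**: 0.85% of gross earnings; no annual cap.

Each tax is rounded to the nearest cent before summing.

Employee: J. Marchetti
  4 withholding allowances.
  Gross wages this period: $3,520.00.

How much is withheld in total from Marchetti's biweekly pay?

Canton Income Tax: taxable = $3,520.00 − 4×$180.00 = $2,800.00
  $27.84 + 7.64% × ($2,800.00 − $600.00) = $27.84 + 7.64% × $2,200.00 = $195.92
Disability Insurance: 5.9% × $3,520.00 = $207.68
Retirement Security Contribution: 8% × $3,520.00 = $281.60
Unemployment Insurance: 0.85% × $3,520.00 = $29.92
Total: $195.92 + $207.68 + $281.60 + $29.92 = $715.12

$715.12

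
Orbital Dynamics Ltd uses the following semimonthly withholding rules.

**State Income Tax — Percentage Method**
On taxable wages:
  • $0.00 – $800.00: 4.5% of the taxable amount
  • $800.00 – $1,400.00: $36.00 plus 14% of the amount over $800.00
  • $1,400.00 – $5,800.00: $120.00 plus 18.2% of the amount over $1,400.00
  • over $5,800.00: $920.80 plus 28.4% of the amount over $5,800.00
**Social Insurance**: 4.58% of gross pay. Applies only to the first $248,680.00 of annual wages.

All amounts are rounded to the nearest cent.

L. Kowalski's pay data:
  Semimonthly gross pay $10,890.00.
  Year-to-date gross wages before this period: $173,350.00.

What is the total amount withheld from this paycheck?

State Income Tax: taxable = $10,890.00
  $920.80 + 28.4% × ($10,890.00 − $5,800.00) = $920.80 + 28.4% × $5,090.00 = $2,366.36
Social Insurance: 4.58% × $10,890.00 = $498.76
Total: $2,366.36 + $498.76 = $2,865.12

$2,865.12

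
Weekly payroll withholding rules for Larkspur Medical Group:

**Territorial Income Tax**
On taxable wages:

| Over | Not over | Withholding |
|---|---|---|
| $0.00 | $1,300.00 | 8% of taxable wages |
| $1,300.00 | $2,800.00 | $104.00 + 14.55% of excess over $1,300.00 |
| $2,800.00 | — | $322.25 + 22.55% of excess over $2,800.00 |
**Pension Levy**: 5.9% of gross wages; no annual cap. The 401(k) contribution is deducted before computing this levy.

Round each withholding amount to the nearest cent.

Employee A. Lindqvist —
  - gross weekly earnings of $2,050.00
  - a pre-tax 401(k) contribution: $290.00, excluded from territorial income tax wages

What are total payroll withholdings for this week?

Territorial Income Tax: taxable = $2,050.00 − $290.00 = $1,760.00
  $104.00 + 14.55% × ($1,760.00 − $1,300.00) = $104.00 + 14.55% × $460.00 = $170.93
Pension Levy: 5.9% × $1,760.00 = $103.84
Total: $170.93 + $103.84 = $274.77

$274.77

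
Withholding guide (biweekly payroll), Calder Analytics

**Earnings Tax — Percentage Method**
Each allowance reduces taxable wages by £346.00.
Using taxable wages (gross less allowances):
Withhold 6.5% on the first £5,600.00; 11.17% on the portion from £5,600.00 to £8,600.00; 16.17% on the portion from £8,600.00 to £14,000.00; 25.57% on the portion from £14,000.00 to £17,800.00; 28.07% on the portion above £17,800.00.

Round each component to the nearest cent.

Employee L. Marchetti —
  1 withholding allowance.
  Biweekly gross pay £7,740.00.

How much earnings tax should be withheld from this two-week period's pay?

Earnings Tax: taxable = £7,740.00 − 1×£346.00 = £7,394.00
  £364.00 + 11.17% × (£7,394.00 − £5,600.00) = £364.00 + 11.17% × £1,794.00 = £564.39

£564.39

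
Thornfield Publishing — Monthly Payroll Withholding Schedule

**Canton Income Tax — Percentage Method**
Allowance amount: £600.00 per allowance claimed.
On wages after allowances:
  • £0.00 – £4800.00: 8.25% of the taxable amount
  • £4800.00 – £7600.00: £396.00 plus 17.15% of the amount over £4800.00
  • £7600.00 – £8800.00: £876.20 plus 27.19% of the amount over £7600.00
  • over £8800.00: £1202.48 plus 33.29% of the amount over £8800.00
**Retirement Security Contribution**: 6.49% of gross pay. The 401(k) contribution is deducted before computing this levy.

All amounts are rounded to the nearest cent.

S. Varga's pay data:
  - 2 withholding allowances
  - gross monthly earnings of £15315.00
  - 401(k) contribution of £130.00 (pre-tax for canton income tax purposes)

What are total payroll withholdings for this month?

£3914.08

Canton Income Tax: taxable = £15315.00 − £130.00 − 2×£600.00 = £13985.00
  £1202.48 + 33.29% × (£13985.00 − £8800.00) = £1202.48 + 33.29% × £5185.00 = £2928.57
Retirement Security Contribution: 6.49% × £15185.00 = £985.51
Total: £2928.57 + £985.51 = £3914.08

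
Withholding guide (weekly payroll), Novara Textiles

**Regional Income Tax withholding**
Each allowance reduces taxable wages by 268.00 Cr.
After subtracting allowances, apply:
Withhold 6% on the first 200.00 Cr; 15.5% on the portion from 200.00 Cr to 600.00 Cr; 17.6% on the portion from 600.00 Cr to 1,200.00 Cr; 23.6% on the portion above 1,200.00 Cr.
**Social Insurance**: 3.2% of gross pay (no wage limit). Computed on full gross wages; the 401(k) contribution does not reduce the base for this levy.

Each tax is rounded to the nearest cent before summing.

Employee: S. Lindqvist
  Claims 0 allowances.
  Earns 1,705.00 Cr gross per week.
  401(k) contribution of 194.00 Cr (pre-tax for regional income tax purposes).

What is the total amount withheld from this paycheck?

307.56 Cr

Regional Income Tax: taxable = 1,705.00 Cr − 194.00 Cr = 1,511.00 Cr
  179.60 Cr + 23.6% × (1,511.00 Cr − 1,200.00 Cr) = 179.60 Cr + 23.6% × 311.00 Cr = 253.00 Cr
Social Insurance: 3.2% × 1,705.00 Cr = 54.56 Cr
Total: 253.00 Cr + 54.56 Cr = 307.56 Cr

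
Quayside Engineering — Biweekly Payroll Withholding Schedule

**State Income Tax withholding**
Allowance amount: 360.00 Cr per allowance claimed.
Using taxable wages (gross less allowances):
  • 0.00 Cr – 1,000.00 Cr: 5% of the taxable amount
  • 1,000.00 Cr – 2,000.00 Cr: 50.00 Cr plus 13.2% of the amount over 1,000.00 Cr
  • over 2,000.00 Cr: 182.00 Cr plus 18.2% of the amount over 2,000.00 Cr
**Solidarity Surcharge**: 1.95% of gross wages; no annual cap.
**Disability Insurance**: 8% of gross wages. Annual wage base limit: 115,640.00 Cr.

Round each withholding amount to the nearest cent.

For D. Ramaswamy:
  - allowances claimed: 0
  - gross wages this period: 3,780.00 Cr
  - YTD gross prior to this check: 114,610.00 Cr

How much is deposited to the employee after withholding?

3,117.93 Cr

State Income Tax: taxable = 3,780.00 Cr
  182.00 Cr + 18.2% × (3,780.00 Cr − 2,000.00 Cr) = 182.00 Cr + 18.2% × 1,780.00 Cr = 505.96 Cr
Solidarity Surcharge: 1.95% × 3,780.00 Cr = 73.71 Cr
Disability Insurance: cap 115,640.00 Cr − YTD 114,610.00 Cr = 1,030.00 Cr subject; 8% × 1,030.00 Cr = 82.40 Cr
Total withheld: 505.96 Cr + 73.71 Cr + 82.40 Cr = 662.07 Cr
Net pay: 3,780.00 Cr − 662.07 Cr = 3,117.93 Cr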